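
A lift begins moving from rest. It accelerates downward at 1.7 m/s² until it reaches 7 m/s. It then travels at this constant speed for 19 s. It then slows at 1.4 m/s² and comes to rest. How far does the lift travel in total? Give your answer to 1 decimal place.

Phase 1 (accelerating): v₀ = 0 m/s, a = 1.7 m/s².
v = v₀ + at → t = (7 − 0) / 1.7 = 4.12 s
v² = v₀² + 2aΔx → Δx = (7² − 0²)/(2·1.7) = 14.4 m

Phase 2 (constant speed): v₀ = 7.00 m/s, a = 0 m/s².
v = v₀ + at = 7.00 + (0)(19) = 7.00 m/s
Δx = v₀t + ½at² = 7.00·19 + 0.5·0·19² = 133 m

Phase 3 (decelerating): v₀ = 7.00 m/s, a = -1.4 m/s².
v = v₀ + at → t = (0 − 7.00) / -1.4 = 5.00 s
v² = v₀² + 2aΔx → Δx = (0² − 7.00²)/(2·-1.4) = 17.5 m
Total distance = 14.4 + 133 + 17.5 = 165 m

164.9 m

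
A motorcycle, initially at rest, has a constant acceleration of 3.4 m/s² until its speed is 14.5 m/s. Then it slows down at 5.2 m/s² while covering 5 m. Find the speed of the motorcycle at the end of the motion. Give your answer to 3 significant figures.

12.6 m/s

Phase 1 (accelerating): v₀ = 0 m/s, a = 3.4 m/s².
v = v₀ + at → t = (14.5 − 0) / 3.4 = 4.26 s
v² = v₀² + 2aΔx → Δx = (14.5² − 0²)/(2·3.4) = 30.9 m

Phase 2 (decelerating): v₀ = 14.5 m/s, a = -5.2 m/s².
v² = v₀² + 2aΔx = 14.5² + 2·-5.2·5 = 158 → v = 12.6 m/s
t = (v − v₀)/a = (12.6 − 14.5)/-5.2 = 0.369 s
Final speed = 12.6 m/s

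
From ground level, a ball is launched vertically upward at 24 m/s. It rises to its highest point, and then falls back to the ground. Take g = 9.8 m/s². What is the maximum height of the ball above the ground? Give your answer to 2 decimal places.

Phase 1 (rising): v₀ = 24.0 m/s, a = -9.8 m/s².
v = v₀ + at → t = (0 − 24.0) / -9.8 = 2.45 s
v² = v₀² + 2aΔx → Δx = (0² − 24.0²)/(2·-9.8) = 29.4 m
Maximum height = 29.4 m

29.39 m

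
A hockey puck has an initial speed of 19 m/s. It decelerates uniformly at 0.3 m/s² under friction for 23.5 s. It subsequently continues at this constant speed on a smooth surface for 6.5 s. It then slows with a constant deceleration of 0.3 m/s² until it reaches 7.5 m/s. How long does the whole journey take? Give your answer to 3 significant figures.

Phase 1 (decelerating): v₀ = 19.0 m/s, a = -0.3 m/s².
v = v₀ + at = 19.0 + (-0.3)(23.5) = 11.9 m/s
Δx = v₀t + ½at² = 19.0·23.5 + 0.5·-0.3·23.5² = 364 m

Phase 2 (constant speed): v₀ = 11.9 m/s, a = 0 m/s².
v = v₀ + at = 11.9 + (0)(6.5) = 11.9 m/s
Δx = v₀t + ½at² = 11.9·6.5 + 0.5·0·6.5² = 77.7 m

Phase 3 (decelerating): v₀ = 11.9 m/s, a = -0.3 m/s².
v = v₀ + at → t = (7.5 − 11.9) / -0.3 = 14.8 s
v² = v₀² + 2aΔx → Δx = (7.5² − 11.9²)/(2·-0.3) = 144 m
Total time = 23.5 + 6.50 + 14.8 = 44.8 s

44.8 s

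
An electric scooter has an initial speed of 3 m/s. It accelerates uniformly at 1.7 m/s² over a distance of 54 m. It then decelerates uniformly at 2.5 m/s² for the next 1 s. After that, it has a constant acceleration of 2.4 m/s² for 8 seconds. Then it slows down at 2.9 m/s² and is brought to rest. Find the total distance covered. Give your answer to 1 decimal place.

Phase 1 (accelerating): v₀ = 3.00 m/s, a = 1.7 m/s².
v² = v₀² + 2aΔx = 3.00² + 2·1.7·54 = 193 → v = 13.9 m/s
t = (v − v₀)/a = (13.9 − 3.00)/1.7 = 6.40 s

Phase 2 (decelerating): v₀ = 13.9 m/s, a = -2.5 m/s².
v = v₀ + at = 13.9 + (-2.5)(1) = 11.4 m/s
Δx = v₀t + ½at² = 13.9·1 + 0.5·-2.5·1² = 12.6 m

Phase 3 (accelerating): v₀ = 11.4 m/s, a = 2.4 m/s².
v = v₀ + at = 11.4 + (2.4)(8) = 30.6 m/s
Δx = v₀t + ½at² = 11.4·8 + 0.5·2.4·8² = 168 m

Phase 4 (decelerating): v₀ = 30.6 m/s, a = -2.9 m/s².
v = v₀ + at → t = (0 − 30.6) / -2.9 = 10.5 s
v² = v₀² + 2aΔx → Δx = (0² − 30.6²)/(2·-2.9) = 161 m
Total distance = 54.0 + 12.6 + 168 + 161 = 396 m

395.7 m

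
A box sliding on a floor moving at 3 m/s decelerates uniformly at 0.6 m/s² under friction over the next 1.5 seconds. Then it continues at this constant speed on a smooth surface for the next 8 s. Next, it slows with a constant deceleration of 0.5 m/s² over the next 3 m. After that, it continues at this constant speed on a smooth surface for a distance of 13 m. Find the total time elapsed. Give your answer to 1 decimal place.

22.3 s

Phase 1 (decelerating): v₀ = 3.00 m/s, a = -0.6 m/s².
v = v₀ + at = 3.00 + (-0.6)(1.5) = 2.10 m/s
Δx = v₀t + ½at² = 3.00·1.5 + 0.5·-0.6·1.5² = 3.83 m

Phase 2 (constant speed): v₀ = 2.10 m/s, a = 0 m/s².
v = v₀ + at = 2.10 + (0)(8) = 2.10 m/s
Δx = v₀t + ½at² = 2.10·8 + 0.5·0·8² = 16.8 m

Phase 3 (decelerating): v₀ = 2.10 m/s, a = -0.5 m/s².
v² = v₀² + 2aΔx = 2.10² + 2·-0.5·3 = 1.41 → v = 1.19 m/s
t = (v − v₀)/a = (1.19 − 2.10)/-0.5 = 1.83 s

Phase 4 (constant speed): v₀ = 1.19 m/s, a = 0 m/s².
Constant speed: t = d/v = 13/1.19 = 10.9 s
Total time = 1.50 + 8.00 + 1.83 + 10.9 = 22.3 s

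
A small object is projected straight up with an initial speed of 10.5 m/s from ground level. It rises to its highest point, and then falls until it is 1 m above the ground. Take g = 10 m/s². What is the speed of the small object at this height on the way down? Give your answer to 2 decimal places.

Phase 1 (rising): v₀ = 10.5 m/s, a = -10 m/s².
v = v₀ + at → t = (0 − 10.5) / -10 = 1.05 s
v² = v₀² + 2aΔx → Δx = (0² − 10.5²)/(2·-10) = 5.51 m

Phase 2 (falling): v₀ = 0 m/s, a = -10 m/s².
Falls 4.51 m from rest: t = √(2·4.51/10) = 0.950 s; v = g·t = 9.50 m/s.
Final speed = 9.50 m/s

9.50 m/s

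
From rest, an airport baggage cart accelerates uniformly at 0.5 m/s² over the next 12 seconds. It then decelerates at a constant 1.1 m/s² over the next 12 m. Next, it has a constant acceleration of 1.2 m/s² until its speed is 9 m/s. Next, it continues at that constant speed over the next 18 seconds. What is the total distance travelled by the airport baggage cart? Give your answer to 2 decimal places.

Phase 1 (accelerating): v₀ = 0 m/s, a = 0.5 m/s².
v = v₀ + at = 0 + (0.5)(12) = 6.00 m/s
Δx = v₀t + ½at² = 0·12 + 0.5·0.5·12² = 36.0 m

Phase 2 (decelerating): v₀ = 6.00 m/s, a = -1.1 m/s².
v² = v₀² + 2aΔx = 6.00² + 2·-1.1·12 = 9.60 → v = 3.10 m/s
t = (v − v₀)/a = (3.10 − 6.00)/-1.1 = 2.64 s

Phase 3 (accelerating): v₀ = 3.10 m/s, a = 1.2 m/s².
v = v₀ + at → t = (9 − 3.10) / 1.2 = 4.92 s
v² = v₀² + 2aΔx → Δx = (9² − 3.10²)/(2·1.2) = 29.8 m

Phase 4 (constant speed): v₀ = 9.00 m/s, a = 0 m/s².
v = v₀ + at = 9.00 + (0)(18) = 9.00 m/s
Δx = v₀t + ½at² = 9.00·18 + 0.5·0·18² = 162 m
Total distance = 36.0 + 12.0 + 29.8 + 162 = 240 m

239.75 m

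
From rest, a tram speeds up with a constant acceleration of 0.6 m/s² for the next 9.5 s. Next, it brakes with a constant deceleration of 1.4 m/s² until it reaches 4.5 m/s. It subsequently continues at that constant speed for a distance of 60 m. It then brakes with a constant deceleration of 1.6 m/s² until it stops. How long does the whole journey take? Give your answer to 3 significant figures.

26.5 s

Phase 1 (accelerating): v₀ = 0 m/s, a = 0.6 m/s².
v = v₀ + at = 0 + (0.6)(9.5) = 5.70 m/s
Δx = v₀t + ½at² = 0·9.5 + 0.5·0.6·9.5² = 27.1 m

Phase 2 (decelerating): v₀ = 5.70 m/s, a = -1.4 m/s².
v = v₀ + at → t = (4.5 − 5.70) / -1.4 = 0.857 s
v² = v₀² + 2aΔx → Δx = (4.5² − 5.70²)/(2·-1.4) = 4.37 m

Phase 3 (constant speed): v₀ = 4.50 m/s, a = 0 m/s².
Constant speed: t = d/v = 60/4.50 = 13.3 s

Phase 4 (decelerating): v₀ = 4.50 m/s, a = -1.6 m/s².
v = v₀ + at → t = (0 − 4.50) / -1.6 = 2.81 s
v² = v₀² + 2aΔx → Δx = (0² − 4.50²)/(2·-1.6) = 6.33 m
Total time = 9.50 + 0.857 + 13.3 + 2.81 = 26.5 s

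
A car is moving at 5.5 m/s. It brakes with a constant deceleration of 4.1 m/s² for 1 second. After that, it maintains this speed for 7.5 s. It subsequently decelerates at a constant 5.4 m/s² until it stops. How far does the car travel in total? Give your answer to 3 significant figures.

14.1 m

Phase 1 (decelerating): v₀ = 5.50 m/s, a = -4.1 m/s².
v = v₀ + at = 5.50 + (-4.1)(1) = 1.40 m/s
Δx = v₀t + ½at² = 5.50·1 + 0.5·-4.1·1² = 3.45 m

Phase 2 (constant speed): v₀ = 1.40 m/s, a = 0 m/s².
v = v₀ + at = 1.40 + (0)(7.5) = 1.40 m/s
Δx = v₀t + ½at² = 1.40·7.5 + 0.5·0·7.5² = 10.5 m

Phase 3 (decelerating): v₀ = 1.40 m/s, a = -5.4 m/s².
v = v₀ + at → t = (0 − 1.40) / -5.4 = 0.259 s
v² = v₀² + 2aΔx → Δx = (0² − 1.40²)/(2·-5.4) = 0.181 m
Total distance = 3.45 + 10.5 + 0.181 = 14.1 m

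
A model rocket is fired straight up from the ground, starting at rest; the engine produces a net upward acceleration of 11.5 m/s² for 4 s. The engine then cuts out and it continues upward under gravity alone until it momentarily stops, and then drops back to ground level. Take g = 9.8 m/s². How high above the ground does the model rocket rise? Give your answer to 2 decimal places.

199.96 m

Phase 1 (powered ascent): v₀ = 0 m/s, a = 11.5 m/s².
v = v₀ + at = 0 + (11.5)(4) = 46.0 m/s
Δx = v₀t + ½at² = 0·4 + 0.5·11.5·4² = 92.0 m

Phase 2 (coasting upward): v₀ = 46.0 m/s, a = -9.8 m/s².
v = v₀ + at → t = (0 − 46.0) / -9.8 = 4.69 s
v² = v₀² + 2aΔx → Δx = (0² − 46.0²)/(2·-9.8) = 108 m
Maximum height = 92.0 + 108 = 200 m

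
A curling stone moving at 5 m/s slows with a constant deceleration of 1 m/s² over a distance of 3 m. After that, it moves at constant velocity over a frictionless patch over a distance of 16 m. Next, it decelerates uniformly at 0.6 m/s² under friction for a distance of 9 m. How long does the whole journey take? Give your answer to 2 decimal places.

6.80 s

Phase 1 (decelerating): v₀ = 5.00 m/s, a = -1 m/s².
v² = v₀² + 2aΔx = 5.00² + 2·-1·3 = 19.0 → v = 4.36 m/s
t = (v − v₀)/a = (4.36 − 5.00)/-1 = 0.641 s

Phase 2 (constant speed): v₀ = 4.36 m/s, a = 0 m/s².
Constant speed: t = d/v = 16/4.36 = 3.67 s

Phase 3 (decelerating): v₀ = 4.36 m/s, a = -0.6 m/s².
v² = v₀² + 2aΔx = 4.36² + 2·-0.6·9 = 8.20 → v = 2.86 m/s
t = (v − v₀)/a = (2.86 − 4.36)/-0.6 = 2.49 s
Total time = 0.641 + 3.67 + 2.49 = 6.80 s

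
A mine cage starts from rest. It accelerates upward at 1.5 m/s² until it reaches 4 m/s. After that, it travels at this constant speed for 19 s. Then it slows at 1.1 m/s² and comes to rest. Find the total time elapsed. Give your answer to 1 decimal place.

Phase 1 (accelerating): v₀ = 0 m/s, a = 1.5 m/s².
v = v₀ + at → t = (4 − 0) / 1.5 = 2.67 s
v² = v₀² + 2aΔx → Δx = (4² − 0²)/(2·1.5) = 5.33 m

Phase 2 (constant speed): v₀ = 4.00 m/s, a = 0 m/s².
v = v₀ + at = 4.00 + (0)(19) = 4.00 m/s
Δx = v₀t + ½at² = 4.00·19 + 0.5·0·19² = 76.0 m

Phase 3 (decelerating): v₀ = 4.00 m/s, a = -1.1 m/s².
v = v₀ + at → t = (0 − 4.00) / -1.1 = 3.64 s
v² = v₀² + 2aΔx → Δx = (0² − 4.00²)/(2·-1.1) = 7.27 m
Total time = 2.67 + 19.0 + 3.64 = 25.3 s

25.3 s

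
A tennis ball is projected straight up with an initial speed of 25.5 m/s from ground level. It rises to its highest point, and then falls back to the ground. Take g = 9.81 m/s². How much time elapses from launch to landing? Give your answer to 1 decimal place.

Phase 1 (rising): v₀ = 25.5 m/s, a = -9.81 m/s².
v = v₀ + at → t = (0 − 25.5) / -9.81 = 2.60 s
v² = v₀² + 2aΔx → Δx = (0² − 25.5²)/(2·-9.81) = 33.1 m

Phase 2 (falling): v₀ = 0 m/s, a = -9.81 m/s².
Falls 33.1 m from rest: t = √(2·33.1/9.81) = 2.60 s; v = g·t = 25.5 m/s.
Total time = 2.60 + 2.60 = 5.20 s

5.2 s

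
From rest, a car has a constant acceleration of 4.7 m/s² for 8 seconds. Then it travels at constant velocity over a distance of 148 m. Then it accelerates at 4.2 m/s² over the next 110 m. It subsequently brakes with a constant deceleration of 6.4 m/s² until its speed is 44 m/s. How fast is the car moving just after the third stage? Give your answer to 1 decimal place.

48.4 m/s

Phase 1 (accelerating): v₀ = 0 m/s, a = 4.7 m/s².
v = v₀ + at = 0 + (4.7)(8) = 37.6 m/s
Δx = v₀t + ½at² = 0·8 + 0.5·4.7·8² = 150 m

Phase 2 (constant speed): v₀ = 37.6 m/s, a = 0 m/s².
Constant speed: t = d/v = 148/37.6 = 3.94 s

Phase 3 (accelerating): v₀ = 37.6 m/s, a = 4.2 m/s².
v² = v₀² + 2aΔx = 37.6² + 2·4.2·110 = 2340 → v = 48.4 m/s
t = (v − v₀)/a = (48.4 − 37.6)/4.2 = 2.56 s
Speed at end of phase 3 = 48.4 m/s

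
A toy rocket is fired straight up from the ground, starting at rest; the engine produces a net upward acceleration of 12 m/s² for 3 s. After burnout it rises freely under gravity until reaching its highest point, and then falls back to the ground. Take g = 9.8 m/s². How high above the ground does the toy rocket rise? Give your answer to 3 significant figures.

120 m

Phase 1 (powered ascent): v₀ = 0 m/s, a = 12 m/s².
v = v₀ + at = 0 + (12)(3) = 36.0 m/s
Δx = v₀t + ½at² = 0·3 + 0.5·12·3² = 54.0 m

Phase 2 (coasting upward): v₀ = 36.0 m/s, a = -9.8 m/s².
v = v₀ + at → t = (0 − 36.0) / -9.8 = 3.67 s
v² = v₀² + 2aΔx → Δx = (0² − 36.0²)/(2·-9.8) = 66.1 m
Maximum height = 54.0 + 66.1 = 120 m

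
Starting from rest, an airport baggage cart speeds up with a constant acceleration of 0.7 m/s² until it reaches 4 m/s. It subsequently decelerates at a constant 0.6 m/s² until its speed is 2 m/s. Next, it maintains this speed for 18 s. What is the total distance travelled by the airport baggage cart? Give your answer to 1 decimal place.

Phase 1 (accelerating): v₀ = 0 m/s, a = 0.7 m/s².
v = v₀ + at → t = (4 − 0) / 0.7 = 5.71 s
v² = v₀² + 2aΔx → Δx = (4² − 0²)/(2·0.7) = 11.4 m

Phase 2 (decelerating): v₀ = 4.00 m/s, a = -0.6 m/s².
v = v₀ + at → t = (2 − 4.00) / -0.6 = 3.33 s
v² = v₀² + 2aΔx → Δx = (2² − 4.00²)/(2·-0.6) = 10.0 m

Phase 3 (constant speed): v₀ = 2.00 m/s, a = 0 m/s².
v = v₀ + at = 2.00 + (0)(18) = 2.00 m/s
Δx = v₀t + ½at² = 2.00·18 + 0.5·0·18² = 36.0 m
Total distance = 11.4 + 10.0 + 36.0 = 57.4 m

57.4 m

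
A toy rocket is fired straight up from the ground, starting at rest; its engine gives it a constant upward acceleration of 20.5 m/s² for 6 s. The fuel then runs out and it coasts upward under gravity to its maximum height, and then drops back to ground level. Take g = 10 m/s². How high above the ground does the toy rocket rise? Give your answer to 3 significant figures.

Phase 1 (powered ascent): v₀ = 0 m/s, a = 20.5 m/s².
v = v₀ + at = 0 + (20.5)(6) = 123 m/s
Δx = v₀t + ½at² = 0·6 + 0.5·20.5·6² = 369 m

Phase 2 (coasting upward): v₀ = 123 m/s, a = -10 m/s².
v = v₀ + at → t = (0 − 123) / -10 = 12.3 s
v² = v₀² + 2aΔx → Δx = (0² − 123²)/(2·-10) = 756 m
Maximum height = 369 + 756 = 1130 m

1130 m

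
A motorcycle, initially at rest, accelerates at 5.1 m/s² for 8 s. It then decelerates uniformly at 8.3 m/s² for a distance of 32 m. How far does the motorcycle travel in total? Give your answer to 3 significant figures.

Phase 1 (accelerating): v₀ = 0 m/s, a = 5.1 m/s².
v = v₀ + at = 0 + (5.1)(8) = 40.8 m/s
Δx = v₀t + ½at² = 0·8 + 0.5·5.1·8² = 163 m

Phase 2 (decelerating): v₀ = 40.8 m/s, a = -8.3 m/s².
v² = v₀² + 2aΔx = 40.8² + 2·-8.3·32 = 1130 → v = 33.7 m/s
t = (v − v₀)/a = (33.7 − 40.8)/-8.3 = 0.859 s
Total distance = 163 + 32.0 = 195 m

195 m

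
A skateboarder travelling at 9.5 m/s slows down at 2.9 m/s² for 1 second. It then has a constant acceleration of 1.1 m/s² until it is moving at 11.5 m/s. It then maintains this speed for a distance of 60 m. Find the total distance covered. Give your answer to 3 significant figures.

Phase 1 (decelerating): v₀ = 9.50 m/s, a = -2.9 m/s².
v = v₀ + at = 9.50 + (-2.9)(1) = 6.60 m/s
Δx = v₀t + ½at² = 9.50·1 + 0.5·-2.9·1² = 8.05 m

Phase 2 (accelerating): v₀ = 6.60 m/s, a = 1.1 m/s².
v = v₀ + at → t = (11.5 − 6.60) / 1.1 = 4.45 s
v² = v₀² + 2aΔx → Δx = (11.5² − 6.60²)/(2·1.1) = 40.3 m

Phase 3 (constant speed): v₀ = 11.5 m/s, a = 0 m/s².
Constant speed: t = d/v = 60/11.5 = 5.22 s
Total distance = 8.05 + 40.3 + 60.0 = 108 m

108 m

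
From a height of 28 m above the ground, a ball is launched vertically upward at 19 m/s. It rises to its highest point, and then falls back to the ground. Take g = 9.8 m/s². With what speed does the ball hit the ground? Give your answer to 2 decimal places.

30.16 m/s

Phase 1 (rising): v₀ = 19.0 m/s, a = -9.8 m/s².
v = v₀ + at → t = (0 − 19.0) / -9.8 = 1.94 s
v² = v₀² + 2aΔx → Δx = (0² − 19.0²)/(2·-9.8) = 18.4 m

Phase 2 (falling): v₀ = 0 m/s, a = -9.8 m/s².
Falls 46.4 m from rest: t = √(2·46.4/9.8) = 3.08 s; v = g·t = 30.2 m/s.
Final speed = 30.2 m/s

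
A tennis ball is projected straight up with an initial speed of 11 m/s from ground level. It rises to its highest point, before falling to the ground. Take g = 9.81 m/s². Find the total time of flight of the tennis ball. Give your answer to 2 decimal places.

2.24 s

Phase 1 (rising): v₀ = 11.0 m/s, a = -9.81 m/s².
v = v₀ + at → t = (0 − 11.0) / -9.81 = 1.12 s
v² = v₀² + 2aΔx → Δx = (0² − 11.0²)/(2·-9.81) = 6.17 m

Phase 2 (falling): v₀ = 0 m/s, a = -9.81 m/s².
Falls 6.17 m from rest: t = √(2·6.17/9.81) = 1.12 s; v = g·t = 11.0 m/s.
Total time = 1.12 + 1.12 = 2.24 s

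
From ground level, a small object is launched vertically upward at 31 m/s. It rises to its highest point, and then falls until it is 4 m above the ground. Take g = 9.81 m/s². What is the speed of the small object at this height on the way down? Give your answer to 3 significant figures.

29.7 m/s

Phase 1 (rising): v₀ = 31.0 m/s, a = -9.81 m/s².
v = v₀ + at → t = (0 − 31.0) / -9.81 = 3.16 s
v² = v₀² + 2aΔx → Δx = (0² − 31.0²)/(2·-9.81) = 49.0 m

Phase 2 (falling): v₀ = 0 m/s, a = -9.81 m/s².
Falls 45.0 m from rest: t = √(2·45.0/9.81) = 3.03 s; v = g·t = 29.7 m/s.
Final speed = 29.7 m/s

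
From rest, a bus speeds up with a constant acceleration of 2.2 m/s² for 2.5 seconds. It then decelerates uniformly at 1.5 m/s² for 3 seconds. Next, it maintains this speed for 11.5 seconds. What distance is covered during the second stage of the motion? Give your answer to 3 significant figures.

Phase 1 (accelerating): v₀ = 0 m/s, a = 2.2 m/s².
v = v₀ + at = 0 + (2.2)(2.5) = 5.50 m/s
Δx = v₀t + ½at² = 0·2.5 + 0.5·2.2·2.5² = 6.88 m

Phase 2 (decelerating): v₀ = 5.50 m/s, a = -1.5 m/s².
v = v₀ + at = 5.50 + (-1.5)(3) = 1.00 m/s
Δx = v₀t + ½at² = 5.50·3 + 0.5·-1.5·3² = 9.75 m
Distance in phase 2 = 9.75 m

9.75 m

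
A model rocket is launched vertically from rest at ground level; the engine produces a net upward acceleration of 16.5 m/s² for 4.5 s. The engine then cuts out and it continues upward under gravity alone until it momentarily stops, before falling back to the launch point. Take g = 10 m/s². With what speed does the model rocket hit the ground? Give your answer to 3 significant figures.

94.1 m/s

Phase 1 (powered ascent): v₀ = 0 m/s, a = 16.5 m/s².
v = v₀ + at = 0 + (16.5)(4.5) = 74.2 m/s
Δx = v₀t + ½at² = 0·4.5 + 0.5·16.5·4.5² = 167 m

Phase 2 (coasting upward): v₀ = 74.2 m/s, a = -10 m/s².
v = v₀ + at → t = (0 − 74.2) / -10 = 7.42 s
v² = v₀² + 2aΔx → Δx = (0² − 74.2²)/(2·-10) = 276 m

Phase 3 (free fall): v₀ = 0 m/s, a = -10 m/s².
Falls 443 m from rest: t = √(2·443/10) = 9.41 s; v = g·t = 94.1 m/s.
Impact speed = 94.1 m/s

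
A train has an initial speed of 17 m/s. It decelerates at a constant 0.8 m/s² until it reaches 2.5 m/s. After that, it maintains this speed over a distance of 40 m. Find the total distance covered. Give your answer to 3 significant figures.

217 m

Phase 1 (decelerating): v₀ = 17.0 m/s, a = -0.8 m/s².
v = v₀ + at → t = (2.5 − 17.0) / -0.8 = 18.1 s
v² = v₀² + 2aΔx → Δx = (2.5² − 17.0²)/(2·-0.8) = 177 m

Phase 2 (constant speed): v₀ = 2.50 m/s, a = 0 m/s².
Constant speed: t = d/v = 40/2.50 = 16.0 s
Total distance = 177 + 40.0 = 217 m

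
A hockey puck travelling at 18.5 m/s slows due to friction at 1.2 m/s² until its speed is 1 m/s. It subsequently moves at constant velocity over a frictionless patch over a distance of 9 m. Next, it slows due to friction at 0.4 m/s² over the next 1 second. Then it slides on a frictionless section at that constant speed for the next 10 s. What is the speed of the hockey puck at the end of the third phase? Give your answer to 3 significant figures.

Phase 1 (decelerating): v₀ = 18.5 m/s, a = -1.2 m/s².
v = v₀ + at → t = (1 − 18.5) / -1.2 = 14.6 s
v² = v₀² + 2aΔx → Δx = (1² − 18.5²)/(2·-1.2) = 142 m

Phase 2 (constant speed): v₀ = 1.00 m/s, a = 0 m/s².
Constant speed: t = d/v = 9/1.00 = 9.00 s

Phase 3 (decelerating): v₀ = 1.00 m/s, a = -0.4 m/s².
v = v₀ + at = 1.00 + (-0.4)(1) = 0.600 m/s
Δx = v₀t + ½at² = 1.00·1 + 0.5·-0.4·1² = 0.800 m
Speed at end of phase 3 = 0.600 m/s

0.600 m/s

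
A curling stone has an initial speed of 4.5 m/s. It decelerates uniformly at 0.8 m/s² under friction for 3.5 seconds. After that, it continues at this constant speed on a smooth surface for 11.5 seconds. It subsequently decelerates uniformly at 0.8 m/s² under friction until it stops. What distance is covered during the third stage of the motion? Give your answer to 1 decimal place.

1.8 m

Phase 1 (decelerating): v₀ = 4.50 m/s, a = -0.8 m/s².
v = v₀ + at = 4.50 + (-0.8)(3.5) = 1.70 m/s
Δx = v₀t + ½at² = 4.50·3.5 + 0.5·-0.8·3.5² = 10.8 m

Phase 2 (constant speed): v₀ = 1.70 m/s, a = 0 m/s².
v = v₀ + at = 1.70 + (0)(11.5) = 1.70 m/s
Δx = v₀t + ½at² = 1.70·11.5 + 0.5·0·11.5² = 19.5 m

Phase 3 (decelerating): v₀ = 1.70 m/s, a = -0.8 m/s².
v = v₀ + at → t = (0 − 1.70) / -0.8 = 2.12 s
v² = v₀² + 2aΔx → Δx = (0² − 1.70²)/(2·-0.8) = 1.81 m
Distance in phase 3 = 1.81 m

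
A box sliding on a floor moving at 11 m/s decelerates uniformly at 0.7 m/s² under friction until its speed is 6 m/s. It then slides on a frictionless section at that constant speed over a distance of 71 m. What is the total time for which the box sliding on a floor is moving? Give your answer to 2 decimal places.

18.98 s

Phase 1 (decelerating): v₀ = 11.0 m/s, a = -0.7 m/s².
v = v₀ + at → t = (6 − 11.0) / -0.7 = 7.14 s
v² = v₀² + 2aΔx → Δx = (6² − 11.0²)/(2·-0.7) = 60.7 m

Phase 2 (constant speed): v₀ = 6.00 m/s, a = 0 m/s².
Constant speed: t = d/v = 71/6.00 = 11.8 s
Total time = 7.14 + 11.8 = 19.0 s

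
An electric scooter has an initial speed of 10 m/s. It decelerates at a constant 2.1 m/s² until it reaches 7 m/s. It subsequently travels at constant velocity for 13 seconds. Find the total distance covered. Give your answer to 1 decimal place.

103.1 m

Phase 1 (decelerating): v₀ = 10.0 m/s, a = -2.1 m/s².
v = v₀ + at → t = (7 − 10.0) / -2.1 = 1.43 s
v² = v₀² + 2aΔx → Δx = (7² − 10.0²)/(2·-2.1) = 12.1 m

Phase 2 (constant speed): v₀ = 7.00 m/s, a = 0 m/s².
v = v₀ + at = 7.00 + (0)(13) = 7.00 m/s
Δx = v₀t + ½at² = 7.00·13 + 0.5·0·13² = 91.0 m
Total distance = 12.1 + 91.0 = 103 m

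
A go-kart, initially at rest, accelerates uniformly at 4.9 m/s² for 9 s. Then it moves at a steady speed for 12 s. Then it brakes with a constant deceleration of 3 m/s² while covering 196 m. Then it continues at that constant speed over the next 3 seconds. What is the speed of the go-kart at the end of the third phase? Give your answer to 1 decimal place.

Phase 1 (accelerating): v₀ = 0 m/s, a = 4.9 m/s².
v = v₀ + at = 0 + (4.9)(9) = 44.1 m/s
Δx = v₀t + ½at² = 0·9 + 0.5·4.9·9² = 198 m

Phase 2 (constant speed): v₀ = 44.1 m/s, a = 0 m/s².
v = v₀ + at = 44.1 + (0)(12) = 44.1 m/s
Δx = v₀t + ½at² = 44.1·12 + 0.5·0·12² = 529 m

Phase 3 (decelerating): v₀ = 44.1 m/s, a = -3 m/s².
v² = v₀² + 2aΔx = 44.1² + 2·-3·196 = 769 → v = 27.7 m/s
t = (v − v₀)/a = (27.7 − 44.1)/-3 = 5.46 s
Speed at end of phase 3 = 27.7 m/s

27.7 m/s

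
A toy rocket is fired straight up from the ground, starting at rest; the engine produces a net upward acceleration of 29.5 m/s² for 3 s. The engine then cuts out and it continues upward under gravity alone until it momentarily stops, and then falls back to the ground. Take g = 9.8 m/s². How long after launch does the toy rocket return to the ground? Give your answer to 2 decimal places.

Phase 1 (powered ascent): v₀ = 0 m/s, a = 29.5 m/s².
v = v₀ + at = 0 + (29.5)(3) = 88.5 m/s
Δx = v₀t + ½at² = 0·3 + 0.5·29.5·3² = 133 m

Phase 2 (coasting upward): v₀ = 88.5 m/s, a = -9.8 m/s².
v = v₀ + at → t = (0 − 88.5) / -9.8 = 9.03 s
v² = v₀² + 2aΔx → Δx = (0² − 88.5²)/(2·-9.8) = 400 m

Phase 3 (free fall): v₀ = 0 m/s, a = -9.8 m/s².
Falls 532 m from rest: t = √(2·532/9.8) = 10.4 s; v = g·t = 102 m/s.
Total time = 3.00 + 9.03 + 10.4 = 22.5 s

22.45 s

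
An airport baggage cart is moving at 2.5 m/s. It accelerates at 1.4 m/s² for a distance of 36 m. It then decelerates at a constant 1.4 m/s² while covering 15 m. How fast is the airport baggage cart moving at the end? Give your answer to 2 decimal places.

8.07 m/s

Phase 1 (accelerating): v₀ = 2.50 m/s, a = 1.4 m/s².
v² = v₀² + 2aΔx = 2.50² + 2·1.4·36 = 107 → v = 10.3 m/s
t = (v − v₀)/a = (10.3 − 2.50)/1.4 = 5.60 s

Phase 2 (decelerating): v₀ = 10.3 m/s, a = -1.4 m/s².
v² = v₀² + 2aΔx = 10.3² + 2·-1.4·15 = 65.1 → v = 8.07 m/s
t = (v − v₀)/a = (8.07 − 10.3)/-1.4 = 1.63 s
Final speed = 8.07 m/s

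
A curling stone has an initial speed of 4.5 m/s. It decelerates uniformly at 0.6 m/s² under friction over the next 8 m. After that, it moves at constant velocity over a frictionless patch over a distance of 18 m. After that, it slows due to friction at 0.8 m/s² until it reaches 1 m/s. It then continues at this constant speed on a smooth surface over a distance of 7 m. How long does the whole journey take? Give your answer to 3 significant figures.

17.4 s

Phase 1 (decelerating): v₀ = 4.50 m/s, a = -0.6 m/s².
v² = v₀² + 2aΔx = 4.50² + 2·-0.6·8 = 10.7 → v = 3.26 m/s
t = (v − v₀)/a = (3.26 − 4.50)/-0.6 = 2.06 s

Phase 2 (constant speed): v₀ = 3.26 m/s, a = 0 m/s².
Constant speed: t = d/v = 18/3.26 = 5.52 s

Phase 3 (decelerating): v₀ = 3.26 m/s, a = -0.8 m/s².
v = v₀ + at → t = (1 − 3.26) / -0.8 = 2.83 s
v² = v₀² + 2aΔx → Δx = (1² − 3.26²)/(2·-0.8) = 6.03 m

Phase 4 (constant speed): v₀ = 1.00 m/s, a = 0 m/s².
Constant speed: t = d/v = 7/1.00 = 7.00 s
Total time = 2.06 + 5.52 + 2.83 + 7.00 = 17.4 s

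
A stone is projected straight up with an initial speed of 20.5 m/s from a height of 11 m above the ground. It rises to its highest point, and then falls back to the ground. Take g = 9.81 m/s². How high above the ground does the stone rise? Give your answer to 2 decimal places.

32.42 m

Phase 1 (rising): v₀ = 20.5 m/s, a = -9.81 m/s².
v = v₀ + at → t = (0 − 20.5) / -9.81 = 2.09 s
v² = v₀² + 2aΔx → Δx = (0² − 20.5²)/(2·-9.81) = 21.4 m
Maximum height = 11 + 21.4 = 32.4 m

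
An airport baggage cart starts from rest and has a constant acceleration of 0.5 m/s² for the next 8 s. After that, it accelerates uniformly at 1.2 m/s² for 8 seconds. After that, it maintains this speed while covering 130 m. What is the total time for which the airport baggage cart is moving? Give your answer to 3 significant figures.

25.6 s

Phase 1 (accelerating): v₀ = 0 m/s, a = 0.5 m/s².
v = v₀ + at = 0 + (0.5)(8) = 4.00 m/s
Δx = v₀t + ½at² = 0·8 + 0.5·0.5·8² = 16.0 m

Phase 2 (accelerating): v₀ = 4.00 m/s, a = 1.2 m/s².
v = v₀ + at = 4.00 + (1.2)(8) = 13.6 m/s
Δx = v₀t + ½at² = 4.00·8 + 0.5·1.2·8² = 70.4 m

Phase 3 (constant speed): v₀ = 13.6 m/s, a = 0 m/s².
Constant speed: t = d/v = 130/13.6 = 9.56 s
Total time = 8.00 + 8.00 + 9.56 = 25.6 s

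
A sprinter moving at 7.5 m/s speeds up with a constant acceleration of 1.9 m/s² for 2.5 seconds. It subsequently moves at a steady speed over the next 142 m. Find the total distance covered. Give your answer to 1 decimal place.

166.7 m

Phase 1 (accelerating): v₀ = 7.50 m/s, a = 1.9 m/s².
v = v₀ + at = 7.50 + (1.9)(2.5) = 12.2 m/s
Δx = v₀t + ½at² = 7.50·2.5 + 0.5·1.9·2.5² = 24.7 m

Phase 2 (constant speed): v₀ = 12.2 m/s, a = 0 m/s².
Constant speed: t = d/v = 142/12.2 = 11.6 s
Total distance = 24.7 + 142 = 167 m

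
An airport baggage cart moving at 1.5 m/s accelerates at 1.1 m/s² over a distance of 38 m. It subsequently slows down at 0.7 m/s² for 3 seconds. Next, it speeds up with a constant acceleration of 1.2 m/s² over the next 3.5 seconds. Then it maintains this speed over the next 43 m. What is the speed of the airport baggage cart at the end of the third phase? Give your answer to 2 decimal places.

Phase 1 (accelerating): v₀ = 1.50 m/s, a = 1.1 m/s².
v² = v₀² + 2aΔx = 1.50² + 2·1.1·38 = 85.9 → v = 9.27 m/s
t = (v − v₀)/a = (9.27 − 1.50)/1.1 = 7.06 s

Phase 2 (decelerating): v₀ = 9.27 m/s, a = -0.7 m/s².
v = v₀ + at = 9.27 + (-0.7)(3) = 7.17 m/s
Δx = v₀t + ½at² = 9.27·3 + 0.5·-0.7·3² = 24.6 m

Phase 3 (accelerating): v₀ = 7.17 m/s, a = 1.2 m/s².
v = v₀ + at = 7.17 + (1.2)(3.5) = 11.4 m/s
Δx = v₀t + ½at² = 7.17·3.5 + 0.5·1.2·3.5² = 32.4 m
Speed at end of phase 3 = 11.4 m/s

11.37 m/s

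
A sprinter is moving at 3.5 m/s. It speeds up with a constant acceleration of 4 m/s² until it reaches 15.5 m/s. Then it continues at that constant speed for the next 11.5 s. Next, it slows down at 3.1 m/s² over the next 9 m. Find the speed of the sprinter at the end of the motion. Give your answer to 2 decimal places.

Phase 1 (accelerating): v₀ = 3.50 m/s, a = 4 m/s².
v = v₀ + at → t = (15.5 − 3.50) / 4 = 3.00 s
v² = v₀² + 2aΔx → Δx = (15.5² − 3.50²)/(2·4) = 28.5 m

Phase 2 (constant speed): v₀ = 15.5 m/s, a = 0 m/s².
v = v₀ + at = 15.5 + (0)(11.5) = 15.5 m/s
Δx = v₀t + ½at² = 15.5·11.5 + 0.5·0·11.5² = 178 m

Phase 3 (decelerating): v₀ = 15.5 m/s, a = -3.1 m/s².
v² = v₀² + 2aΔx = 15.5² + 2·-3.1·9 = 184 → v = 13.6 m/s
t = (v − v₀)/a = (13.6 − 15.5)/-3.1 = 0.619 s
Final speed = 13.6 m/s

13.58 m/s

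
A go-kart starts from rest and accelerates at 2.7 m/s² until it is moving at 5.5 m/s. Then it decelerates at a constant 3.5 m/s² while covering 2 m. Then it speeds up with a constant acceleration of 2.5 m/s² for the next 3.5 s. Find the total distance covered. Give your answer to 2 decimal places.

Phase 1 (accelerating): v₀ = 0 m/s, a = 2.7 m/s².
v = v₀ + at → t = (5.5 − 0) / 2.7 = 2.04 s
v² = v₀² + 2aΔx → Δx = (5.5² − 0²)/(2·2.7) = 5.60 m

Phase 2 (decelerating): v₀ = 5.50 m/s, a = -3.5 m/s².
v² = v₀² + 2aΔx = 5.50² + 2·-3.5·2 = 16.2 → v = 4.03 m/s
t = (v − v₀)/a = (4.03 − 5.50)/-3.5 = 0.420 s

Phase 3 (accelerating): v₀ = 4.03 m/s, a = 2.5 m/s².
v = v₀ + at = 4.03 + (2.5)(3.5) = 12.8 m/s
Δx = v₀t + ½at² = 4.03·3.5 + 0.5·2.5·3.5² = 29.4 m
Total distance = 5.60 + 2.00 + 29.4 = 37.0 m

37.02 m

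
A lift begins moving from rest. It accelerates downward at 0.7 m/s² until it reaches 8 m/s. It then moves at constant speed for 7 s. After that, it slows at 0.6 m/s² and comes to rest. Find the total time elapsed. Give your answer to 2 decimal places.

31.76 s

Phase 1 (accelerating): v₀ = 0 m/s, a = 0.7 m/s².
v = v₀ + at → t = (8 − 0) / 0.7 = 11.4 s
v² = v₀² + 2aΔx → Δx = (8² − 0²)/(2·0.7) = 45.7 m

Phase 2 (constant speed): v₀ = 8.00 m/s, a = 0 m/s².
v = v₀ + at = 8.00 + (0)(7) = 8.00 m/s
Δx = v₀t + ½at² = 8.00·7 + 0.5·0·7² = 56.0 m

Phase 3 (decelerating): v₀ = 8.00 m/s, a = -0.6 m/s².
v = v₀ + at → t = (0 − 8.00) / -0.6 = 13.3 s
v² = v₀² + 2aΔx → Δx = (0² − 8.00²)/(2·-0.6) = 53.3 m
Total time = 11.4 + 7.00 + 13.3 = 31.8 s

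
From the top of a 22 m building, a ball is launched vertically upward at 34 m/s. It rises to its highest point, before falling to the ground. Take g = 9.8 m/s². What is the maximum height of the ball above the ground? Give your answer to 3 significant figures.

Phase 1 (rising): v₀ = 34.0 m/s, a = -9.8 m/s².
v = v₀ + at → t = (0 − 34.0) / -9.8 = 3.47 s
v² = v₀² + 2aΔx → Δx = (0² − 34.0²)/(2·-9.8) = 59.0 m
Maximum height = 22 + 59.0 = 81.0 m

81.0 m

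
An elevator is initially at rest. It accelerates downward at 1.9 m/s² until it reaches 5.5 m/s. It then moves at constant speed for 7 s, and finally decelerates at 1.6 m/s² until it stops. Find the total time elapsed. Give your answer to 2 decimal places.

13.33 s

Phase 1 (accelerating): v₀ = 0 m/s, a = 1.9 m/s².
v = v₀ + at → t = (5.5 − 0) / 1.9 = 2.89 s
v² = v₀² + 2aΔx → Δx = (5.5² − 0²)/(2·1.9) = 7.96 m

Phase 2 (constant speed): v₀ = 5.50 m/s, a = 0 m/s².
v = v₀ + at = 5.50 + (0)(7) = 5.50 m/s
Δx = v₀t + ½at² = 5.50·7 + 0.5·0·7² = 38.5 m

Phase 3 (decelerating): v₀ = 5.50 m/s, a = -1.6 m/s².
v = v₀ + at → t = (0 − 5.50) / -1.6 = 3.44 s
v² = v₀² + 2aΔx → Δx = (0² − 5.50²)/(2·-1.6) = 9.45 m
Total time = 2.89 + 7.00 + 3.44 = 13.3 s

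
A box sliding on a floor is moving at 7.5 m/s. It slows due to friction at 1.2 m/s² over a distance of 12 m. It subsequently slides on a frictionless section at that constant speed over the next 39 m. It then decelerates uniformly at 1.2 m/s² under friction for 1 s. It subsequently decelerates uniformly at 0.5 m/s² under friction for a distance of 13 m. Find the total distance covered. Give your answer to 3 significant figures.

68.6 m

Phase 1 (decelerating): v₀ = 7.50 m/s, a = -1.2 m/s².
v² = v₀² + 2aΔx = 7.50² + 2·-1.2·12 = 27.5 → v = 5.24 m/s
t = (v − v₀)/a = (5.24 − 7.50)/-1.2 = 1.88 s

Phase 2 (constant speed): v₀ = 5.24 m/s, a = 0 m/s².
Constant speed: t = d/v = 39/5.24 = 7.44 s

Phase 3 (decelerating): v₀ = 5.24 m/s, a = -1.2 m/s².
v = v₀ + at = 5.24 + (-1.2)(1) = 4.04 m/s
Δx = v₀t + ½at² = 5.24·1 + 0.5·-1.2·1² = 4.64 m

Phase 4 (decelerating): v₀ = 4.04 m/s, a = -0.5 m/s².
v² = v₀² + 2aΔx = 4.04² + 2·-0.5·13 = 3.32 → v = 1.82 m/s
t = (v − v₀)/a = (1.82 − 4.04)/-0.5 = 4.44 s
Total distance = 12.0 + 39.0 + 4.64 + 13.0 = 68.6 m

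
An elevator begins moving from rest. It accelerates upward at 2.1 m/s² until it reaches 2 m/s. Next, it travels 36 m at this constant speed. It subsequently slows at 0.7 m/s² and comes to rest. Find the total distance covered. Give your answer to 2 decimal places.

Phase 1 (accelerating): v₀ = 0 m/s, a = 2.1 m/s².
v = v₀ + at → t = (2 − 0) / 2.1 = 0.952 s
v² = v₀² + 2aΔx → Δx = (2² − 0²)/(2·2.1) = 0.952 m

Phase 2 (constant speed): v₀ = 2.00 m/s, a = 0 m/s².
Constant speed: t = d/v = 36/2.00 = 18.0 s

Phase 3 (decelerating): v₀ = 2.00 m/s, a = -0.7 m/s².
v = v₀ + at → t = (0 − 2.00) / -0.7 = 2.86 s
v² = v₀² + 2aΔx → Δx = (0² − 2.00²)/(2·-0.7) = 2.86 m
Total distance = 0.952 + 36.0 + 2.86 = 39.8 m

39.81 m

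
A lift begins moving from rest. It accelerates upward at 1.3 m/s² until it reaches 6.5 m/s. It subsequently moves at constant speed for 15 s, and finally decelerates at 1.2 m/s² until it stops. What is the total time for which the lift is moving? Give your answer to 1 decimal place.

25.4 s

Phase 1 (accelerating): v₀ = 0 m/s, a = 1.3 m/s².
v = v₀ + at → t = (6.5 − 0) / 1.3 = 5.00 s
v² = v₀² + 2aΔx → Δx = (6.5² − 0²)/(2·1.3) = 16.2 m

Phase 2 (constant speed): v₀ = 6.50 m/s, a = 0 m/s².
v = v₀ + at = 6.50 + (0)(15) = 6.50 m/s
Δx = v₀t + ½at² = 6.50·15 + 0.5·0·15² = 97.5 m

Phase 3 (decelerating): v₀ = 6.50 m/s, a = -1.2 m/s².
v = v₀ + at → t = (0 − 6.50) / -1.2 = 5.42 s
v² = v₀² + 2aΔx → Δx = (0² − 6.50²)/(2·-1.2) = 17.6 m
Total time = 5.00 + 15.0 + 5.42 = 25.4 s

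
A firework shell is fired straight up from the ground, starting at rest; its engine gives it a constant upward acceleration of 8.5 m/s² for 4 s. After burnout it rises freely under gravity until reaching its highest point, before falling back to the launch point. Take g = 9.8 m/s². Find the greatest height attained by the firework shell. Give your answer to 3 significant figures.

Phase 1 (powered ascent): v₀ = 0 m/s, a = 8.5 m/s².
v = v₀ + at = 0 + (8.5)(4) = 34.0 m/s
Δx = v₀t + ½at² = 0·4 + 0.5·8.5·4² = 68.0 m

Phase 2 (coasting upward): v₀ = 34.0 m/s, a = -9.8 m/s².
v = v₀ + at → t = (0 − 34.0) / -9.8 = 3.47 s
v² = v₀² + 2aΔx → Δx = (0² − 34.0²)/(2·-9.8) = 59.0 m
Maximum height = 68.0 + 59.0 = 127 m

127 m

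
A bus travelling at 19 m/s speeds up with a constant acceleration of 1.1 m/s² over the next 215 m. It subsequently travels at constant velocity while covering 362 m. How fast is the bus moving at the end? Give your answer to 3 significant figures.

Phase 1 (accelerating): v₀ = 19.0 m/s, a = 1.1 m/s².
v² = v₀² + 2aΔx = 19.0² + 2·1.1·215 = 834 → v = 28.9 m/s
t = (v − v₀)/a = (28.9 − 19.0)/1.1 = 8.98 s

Phase 2 (constant speed): v₀ = 28.9 m/s, a = 0 m/s².
Constant speed: t = d/v = 362/28.9 = 12.5 s
Final speed = 28.9 m/s

28.9 m/s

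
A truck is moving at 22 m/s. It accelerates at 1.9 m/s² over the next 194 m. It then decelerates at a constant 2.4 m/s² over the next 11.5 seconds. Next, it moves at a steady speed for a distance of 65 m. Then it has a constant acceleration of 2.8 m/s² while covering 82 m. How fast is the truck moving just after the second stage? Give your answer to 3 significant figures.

Phase 1 (accelerating): v₀ = 22.0 m/s, a = 1.9 m/s².
v² = v₀² + 2aΔx = 22.0² + 2·1.9·194 = 1220 → v = 34.9 m/s
t = (v − v₀)/a = (34.9 − 22.0)/1.9 = 6.81 s

Phase 2 (decelerating): v₀ = 34.9 m/s, a = -2.4 m/s².
v = v₀ + at = 34.9 + (-2.4)(11.5) = 7.35 m/s
Δx = v₀t + ½at² = 34.9·11.5 + 0.5·-2.4·11.5² = 243 m
Speed at end of phase 2 = 7.35 m/s

7.35 m/s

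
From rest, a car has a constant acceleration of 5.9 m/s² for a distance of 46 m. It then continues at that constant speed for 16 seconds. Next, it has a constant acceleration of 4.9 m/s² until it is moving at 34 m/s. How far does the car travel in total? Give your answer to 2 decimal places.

481.34 m

Phase 1 (accelerating): v₀ = 0 m/s, a = 5.9 m/s².
v² = v₀² + 2aΔx = 0² + 2·5.9·46 = 543 → v = 23.3 m/s
t = (v − v₀)/a = (23.3 − 0)/5.9 = 3.95 s

Phase 2 (constant speed): v₀ = 23.3 m/s, a = 0 m/s².
v = v₀ + at = 23.3 + (0)(16) = 23.3 m/s
Δx = v₀t + ½at² = 23.3·16 + 0.5·0·16² = 373 m

Phase 3 (accelerating): v₀ = 23.3 m/s, a = 4.9 m/s².
v = v₀ + at → t = (34 − 23.3) / 4.9 = 2.18 s
v² = v₀² + 2aΔx → Δx = (34² − 23.3²)/(2·4.9) = 62.6 m
Total distance = 46.0 + 373 + 62.6 = 481 m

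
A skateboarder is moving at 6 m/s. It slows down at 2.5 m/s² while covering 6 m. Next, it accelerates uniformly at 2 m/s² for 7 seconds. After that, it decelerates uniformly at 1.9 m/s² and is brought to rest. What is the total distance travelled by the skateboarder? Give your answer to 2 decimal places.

Phase 1 (decelerating): v₀ = 6.00 m/s, a = -2.5 m/s².
v² = v₀² + 2aΔx = 6.00² + 2·-2.5·6 = 6.00 → v = 2.45 m/s
t = (v − v₀)/a = (2.45 − 6.00)/-2.5 = 1.42 s

Phase 2 (accelerating): v₀ = 2.45 m/s, a = 2 m/s².
v = v₀ + at = 2.45 + (2)(7) = 16.4 m/s
Δx = v₀t + ½at² = 2.45·7 + 0.5·2·7² = 66.1 m

Phase 3 (decelerating): v₀ = 16.4 m/s, a = -1.9 m/s².
v = v₀ + at → t = (0 − 16.4) / -1.9 = 8.66 s
v² = v₀² + 2aΔx → Δx = (0² − 16.4²)/(2·-1.9) = 71.2 m
Total distance = 6.00 + 66.1 + 71.2 = 143 m

143.35 m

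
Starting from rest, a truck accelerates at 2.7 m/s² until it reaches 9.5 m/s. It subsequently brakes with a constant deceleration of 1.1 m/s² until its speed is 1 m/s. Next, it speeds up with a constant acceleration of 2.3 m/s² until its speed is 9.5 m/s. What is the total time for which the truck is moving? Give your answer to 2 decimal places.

14.94 s

Phase 1 (accelerating): v₀ = 0 m/s, a = 2.7 m/s².
v = v₀ + at → t = (9.5 − 0) / 2.7 = 3.52 s
v² = v₀² + 2aΔx → Δx = (9.5² − 0²)/(2·2.7) = 16.7 m

Phase 2 (decelerating): v₀ = 9.50 m/s, a = -1.1 m/s².
v = v₀ + at → t = (1 − 9.50) / -1.1 = 7.73 s
v² = v₀² + 2aΔx → Δx = (1² − 9.50²)/(2·-1.1) = 40.6 m

Phase 3 (accelerating): v₀ = 1.00 m/s, a = 2.3 m/s².
v = v₀ + at → t = (9.5 − 1.00) / 2.3 = 3.70 s
v² = v₀² + 2aΔx → Δx = (9.5² − 1.00²)/(2·2.3) = 19.4 m
Total time = 3.52 + 7.73 + 3.70 = 14.9 s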